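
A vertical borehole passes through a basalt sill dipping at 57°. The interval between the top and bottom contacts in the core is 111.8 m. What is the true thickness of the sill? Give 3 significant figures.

60.9 m

True thickness t = h · cos(dip) = 111.8 × cos 57°
t = 111.8 × 0.5446 = 60.891 m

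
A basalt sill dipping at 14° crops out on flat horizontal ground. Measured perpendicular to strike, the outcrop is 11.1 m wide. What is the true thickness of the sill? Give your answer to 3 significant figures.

True thickness t = w · sin(dip) = 11.1 × sin 14°
t = 11.1 × 0.2419 = 2.685 m

2.69 m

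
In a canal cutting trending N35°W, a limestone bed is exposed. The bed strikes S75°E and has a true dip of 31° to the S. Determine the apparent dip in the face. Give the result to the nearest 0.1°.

21.1°

The strike is S75°E and the section trends N35°W; the acute angle between them is β = 40°.
tan α = tan 31° × sin 40° = 0.6009 × 0.6428 = 0.3862
α = arctan(0.3862) = 21.12°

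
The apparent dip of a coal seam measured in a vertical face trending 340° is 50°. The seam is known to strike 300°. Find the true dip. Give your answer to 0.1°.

β = acute angle between strike 300° and section 340° = 40°.
tan δ = tan α / sin β = tan 50° / sin 40° = 1.1918 / 0.6428 = 1.8540
δ = arctan(1.8540) = 61.66°

61.7°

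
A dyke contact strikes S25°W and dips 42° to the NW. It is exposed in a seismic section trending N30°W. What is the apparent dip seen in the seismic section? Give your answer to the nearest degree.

Angle between strike (S25°W) and section (N30°W): β = 55°.
tan α = tan 42° × sin 55° = 0.9004 × 0.8192 = 0.7376
apparent dip = arctan 0.7376 = 36.41°

36°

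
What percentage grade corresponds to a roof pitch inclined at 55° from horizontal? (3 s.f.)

grade % = 100 × tan 55° = 100 × 1.4281

143%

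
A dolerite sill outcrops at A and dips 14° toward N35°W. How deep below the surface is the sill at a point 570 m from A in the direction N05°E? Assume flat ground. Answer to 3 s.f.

109 m

The hole lies 40° from the dip direction, so the down-dip offset is 570 × cos 40° = 436.65 m.
Depth = down-dip offset × tan(dip) = 436.65 × tan 14° = 436.65 × 0.2493
Depth = 108.87 m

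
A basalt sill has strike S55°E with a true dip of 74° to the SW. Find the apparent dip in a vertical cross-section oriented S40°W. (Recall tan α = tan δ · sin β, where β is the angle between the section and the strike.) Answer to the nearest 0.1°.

73.9°

Angle between strike (S55°E) and section (S40°W): β = 85°.
tan α = tan 74° × sin 85° = 3.4874 × 0.9962 = 3.4741
apparent dip = arctan 3.4741 = 73.94°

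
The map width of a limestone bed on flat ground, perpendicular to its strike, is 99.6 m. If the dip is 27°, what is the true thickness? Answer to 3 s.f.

45.2 m

True thickness t = w · sin(dip) = 99.6 × sin 27°
t = 99.6 × 0.4540 = 45.217 m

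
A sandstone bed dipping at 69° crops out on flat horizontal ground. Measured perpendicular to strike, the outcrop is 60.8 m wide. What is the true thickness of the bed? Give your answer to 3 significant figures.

56.8 m

True thickness t = w · sin(dip) = 60.8 × sin 69°
t = 60.8 × 0.9336 = 56.762 m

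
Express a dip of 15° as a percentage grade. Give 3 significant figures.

grade % = 100 × tan 15° = 100 × 0.2679

26.8%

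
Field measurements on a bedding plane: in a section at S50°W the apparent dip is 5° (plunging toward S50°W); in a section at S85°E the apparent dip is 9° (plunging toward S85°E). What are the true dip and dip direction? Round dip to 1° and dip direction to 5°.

true dip 18°, dip direction 155°

Each apparent-dip line lies in the plane. As unit vectors (x east, y north, z up), v₁ plunges 5°→S50°W and v₂ plunges 9°→S85°E.
n = v₁ × v₂ = (0.093, -0.205, 0.696) (taken with n_z > 0).
tan δ = √(n_x²+n_y²)/n_z = 0.225/0.696, so δ = 17.9°.
The horizontal component of n points toward azimuth atan2(n_x, n_y) = 156°, the dip direction.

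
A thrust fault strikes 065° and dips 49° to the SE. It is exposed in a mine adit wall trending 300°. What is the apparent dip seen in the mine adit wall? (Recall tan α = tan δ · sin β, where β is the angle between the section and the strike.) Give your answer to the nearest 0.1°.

The strike is 065° and the section trends 300°; the acute angle between them is β = 55°.
tan(apparent dip) = tan 49° · sin 55° = 0.9423
apparent dip = arctan 0.9423 = 43.30°

43.3°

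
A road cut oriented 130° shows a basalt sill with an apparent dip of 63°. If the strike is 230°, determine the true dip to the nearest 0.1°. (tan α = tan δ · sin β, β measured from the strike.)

The section is 80° from the strike.
tan δ = tan α / sin β = tan 63° / sin 80° = 1.9626 / 0.9848 = 1.9929
true dip = arctan 1.9929 = 63.35°

63.4°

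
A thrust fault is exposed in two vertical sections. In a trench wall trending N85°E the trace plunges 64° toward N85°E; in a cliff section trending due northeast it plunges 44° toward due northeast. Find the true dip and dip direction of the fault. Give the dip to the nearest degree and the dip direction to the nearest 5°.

Each apparent-dip line lies in the plane. As unit vectors (x east, y north, z up), v₁ plunges 64°→N85°E and v₂ plunges 44°→due northeast.
n = v₁ × v₂ = (0.431, -0.154, 0.203) (taken with n_z > 0).
True dip = arccos(n_z / |n|) = arccos(0.4052) = 66.1°.
Dip direction = atan2(0.431, -0.154) = 110° (azimuth of n's horizontal projection).

true dip 66°, dip direction 110°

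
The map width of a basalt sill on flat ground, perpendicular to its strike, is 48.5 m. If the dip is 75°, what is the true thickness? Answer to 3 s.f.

True thickness t = w · sin(dip) = 48.5 × sin 75°
t = 48.5 × 0.9659 = 46.847 m

46.8 m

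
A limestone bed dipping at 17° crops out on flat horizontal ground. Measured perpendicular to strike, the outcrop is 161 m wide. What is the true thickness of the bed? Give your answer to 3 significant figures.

47.1 m

True thickness t = w · sin(dip) = 161 × sin 17°
t = 161 × 0.2924 = 47.072 m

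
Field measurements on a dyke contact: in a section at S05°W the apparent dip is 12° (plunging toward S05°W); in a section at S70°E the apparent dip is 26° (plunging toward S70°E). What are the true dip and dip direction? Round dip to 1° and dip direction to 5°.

Each apparent-dip line lies in the plane. As unit vectors (x east, y north, z up), v₁ plunges 12°→S05°W and v₂ plunges 26°→S70°E.
Cross product v₁ × v₂ gives the pole to the plane: n ∝ (0.363, -0.213, 0.849).
Dip δ = arctan(|n_h|/n_z) = arctan(0.421/0.849) = 26.4°.
Dip direction = atan2(0.363, -0.213) = 120° (azimuth of n's horizontal projection).

true dip 26°, dip direction 120°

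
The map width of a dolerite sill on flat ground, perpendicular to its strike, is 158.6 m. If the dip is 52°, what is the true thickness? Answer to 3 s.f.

True thickness t = w · sin(dip) = 158.6 × sin 52°
t = 158.6 × 0.7880 = 124.979 m

125 m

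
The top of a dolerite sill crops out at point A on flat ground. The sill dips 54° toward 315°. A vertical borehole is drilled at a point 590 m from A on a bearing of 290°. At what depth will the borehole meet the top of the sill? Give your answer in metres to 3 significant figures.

736 m

The hole lies 25° from the dip direction, so the down-dip offset is 590 × cos 25° = 534.72 m.
Depth = down-dip offset × tan(dip) = 534.72 × tan 54° = 534.72 × 1.3764
Depth = 735.98 m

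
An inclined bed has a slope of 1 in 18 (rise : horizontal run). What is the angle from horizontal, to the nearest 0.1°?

3.2°

tan θ = 1/18 = 0.0556
θ = arctan(0.0556) = 3.18°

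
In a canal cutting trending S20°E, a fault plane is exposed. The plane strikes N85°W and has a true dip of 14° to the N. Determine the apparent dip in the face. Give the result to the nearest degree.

13°

The section lies 65° from the strike.
tan α = tan 14° × sin 65° = 0.2493 × 0.9063 = 0.2260
apparent dip = arctan 0.2260 = 12.73°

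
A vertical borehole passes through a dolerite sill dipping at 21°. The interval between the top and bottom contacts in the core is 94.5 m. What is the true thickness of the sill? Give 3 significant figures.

88.2 m

True thickness t = h · cos(dip) = 94.5 × cos 21°
t = 94.5 × 0.9336 = 88.223 m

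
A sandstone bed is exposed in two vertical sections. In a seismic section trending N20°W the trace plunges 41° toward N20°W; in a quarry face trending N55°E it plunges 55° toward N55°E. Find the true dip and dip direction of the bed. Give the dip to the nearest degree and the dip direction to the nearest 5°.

true dip 57°, dip direction 035°

The two traces are lines in the plane: v₁ = (sin 340°·cos 41°, cos 340°·cos 41°, −sin 41°), v₂ = (sin 55°·cos 55°, cos 55°·cos 55°, −sin 55°).
Cross product v₁ × v₂ gives the pole to the plane: n ∝ (0.365, 0.520, 0.418).
tan δ = √(n_x²+n_y²)/n_z = 0.635/0.418, so δ = 56.6°.
Dip direction = azimuth of (n_x, n_y) = atan2(0.365, 0.520) = 35°.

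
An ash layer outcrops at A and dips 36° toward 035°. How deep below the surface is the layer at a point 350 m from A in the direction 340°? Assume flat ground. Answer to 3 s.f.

146 m

The hole lies 55° from the dip direction, so the down-dip offset is 350 × cos 55° = 200.75 m.
Depth = down-dip offset × tan(dip) = 200.75 × tan 36° = 200.75 × 0.7265
Depth = 145.85 m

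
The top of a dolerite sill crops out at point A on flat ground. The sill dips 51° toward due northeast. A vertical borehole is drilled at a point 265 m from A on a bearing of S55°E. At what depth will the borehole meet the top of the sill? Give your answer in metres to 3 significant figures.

56.8 m

The hole lies 80° from the dip direction, so the down-dip offset is 265 × cos 80° = 46.02 m.
Depth = down-dip offset × tan(dip) = 46.02 × tan 51° = 46.02 × 1.2349
Depth = 56.83 m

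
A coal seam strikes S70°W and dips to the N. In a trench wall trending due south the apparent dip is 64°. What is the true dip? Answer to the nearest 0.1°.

65.4°

β = acute angle between strike S70°W and section due south = 70°.
tan δ = tan α / sin β = tan 64° / sin 70° = 2.0503 / 0.9397 = 2.1819
δ = arctan(2.1819) = 65.38°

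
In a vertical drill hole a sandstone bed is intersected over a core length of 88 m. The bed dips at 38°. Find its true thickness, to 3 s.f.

69.3 m

True thickness t = h · cos(dip) = 88 × cos 38°
t = 88 × 0.7880 = 69.345 m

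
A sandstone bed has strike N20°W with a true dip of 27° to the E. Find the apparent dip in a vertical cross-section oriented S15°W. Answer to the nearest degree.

16°

The strike is N20°W and the section trends S15°W; the acute angle between them is β = 35°.
tan α = tan 27° × sin 35° = 0.5095 × 0.5736 = 0.2923
α = arctan(0.2923) = 16.29°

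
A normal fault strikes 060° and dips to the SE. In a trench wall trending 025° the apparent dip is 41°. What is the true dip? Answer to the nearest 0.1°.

The section is 35° from the strike.
tan(true dip) = tan 41° / sin 35° = 1.5156
δ = arctan(1.5156) = 56.58°

56.6°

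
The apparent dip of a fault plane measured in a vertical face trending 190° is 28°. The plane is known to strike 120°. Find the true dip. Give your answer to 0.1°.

29.5°

β = acute angle between strike 120° and section 190° = 70°.
tan(true dip) = tan 28° / sin 70° = 0.5658
δ = arctan(0.5658) = 29.50°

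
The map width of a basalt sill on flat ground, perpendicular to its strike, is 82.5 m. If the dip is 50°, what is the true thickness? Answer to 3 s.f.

True thickness t = w · sin(dip) = 82.5 × sin 50°
t = 82.5 × 0.7660 = 63.199 m

63.2 m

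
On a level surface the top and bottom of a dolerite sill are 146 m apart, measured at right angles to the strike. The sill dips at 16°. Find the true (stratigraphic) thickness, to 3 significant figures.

40.2 m

True thickness t = w · sin(dip) = 146 × sin 16°
t = 146 × 0.2756 = 40.243 m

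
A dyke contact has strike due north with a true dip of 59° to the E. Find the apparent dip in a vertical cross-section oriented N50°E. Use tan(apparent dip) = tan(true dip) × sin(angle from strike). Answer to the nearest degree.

52°

Angle between strike (due north) and section (N50°E): β = 50°.
tan(apparent dip) = tan 59° · sin 50° = 1.2749
apparent dip = arctan 1.2749 = 51.89°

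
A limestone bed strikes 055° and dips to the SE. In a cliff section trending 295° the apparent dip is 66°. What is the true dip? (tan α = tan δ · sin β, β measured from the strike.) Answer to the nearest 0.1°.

The section is 60° from the strike.
tan δ = tan α / sin β = tan 66° / sin 60° = 2.2460 / 0.8660 = 2.5935
δ = arctan(2.5935) = 68.91°

68.9°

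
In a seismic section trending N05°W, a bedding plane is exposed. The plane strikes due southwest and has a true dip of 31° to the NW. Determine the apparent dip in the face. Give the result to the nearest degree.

The strike is due southwest and the section trends N05°W; the acute angle between them is β = 50°.
tan α = tan 31° × sin 50° = 0.6009 × 0.7660 = 0.4603
α = arctan(0.4603) = 24.72°

25°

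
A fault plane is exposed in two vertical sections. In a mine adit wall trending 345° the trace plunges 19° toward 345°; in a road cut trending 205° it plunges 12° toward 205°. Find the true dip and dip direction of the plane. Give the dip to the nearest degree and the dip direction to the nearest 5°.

true dip 39°, dip direction 280°

The two traces are lines in the plane: v₁ = (sin 345°·cos 19°, cos 345°·cos 19°, −sin 19°), v₂ = (sin 205°·cos 12°, cos 205°·cos 12°, −sin 12°).
n = v₁ × v₂ = (-0.479, 0.084, 0.594) (taken with n_z > 0).
True dip = arccos(n_z / |n|) = arccos(0.7744) = 39.3°.
Dip direction = atan2(-0.479, 0.084) = 280° (azimuth of n's horizontal projection).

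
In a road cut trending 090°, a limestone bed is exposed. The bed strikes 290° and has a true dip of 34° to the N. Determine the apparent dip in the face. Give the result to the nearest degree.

The strike is 290° and the section trends 090°; the acute angle between them is β = 20°.
tan α = tan 34° × sin 20° = 0.6745 × 0.3420 = 0.2307
apparent dip = arctan 0.2307 = 12.99°

13°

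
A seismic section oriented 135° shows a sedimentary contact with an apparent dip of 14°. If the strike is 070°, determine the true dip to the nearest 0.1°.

15.4°

β = acute angle between strike 070° and section 135° = 65°.
tan δ = tan α / sin β = tan 14° / sin 65° = 0.2493 / 0.9063 = 0.2751
δ = arctan(0.2751) = 15.38°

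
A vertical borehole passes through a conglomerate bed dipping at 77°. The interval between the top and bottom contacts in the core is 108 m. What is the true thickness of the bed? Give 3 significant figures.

24.3 m

True thickness t = h · cos(dip) = 108 × cos 77°
t = 108 × 0.2250 = 24.295 m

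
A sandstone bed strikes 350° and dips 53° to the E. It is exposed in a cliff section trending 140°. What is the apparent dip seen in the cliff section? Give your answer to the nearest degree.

34°

Angle between strike (350°) and section (140°): β = 30°.
tan(apparent dip) = tan 53° · sin 30° = 0.6635
apparent dip = arctan 0.6635 = 33.57°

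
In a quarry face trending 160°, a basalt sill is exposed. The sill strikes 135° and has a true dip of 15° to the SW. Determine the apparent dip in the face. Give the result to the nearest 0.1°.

Angle between strike (135°) and section (160°): β = 25°.
tan(apparent dip) = tan 15° · sin 25° = 0.1132
apparent dip = arctan 0.1132 = 6.46°

6.5°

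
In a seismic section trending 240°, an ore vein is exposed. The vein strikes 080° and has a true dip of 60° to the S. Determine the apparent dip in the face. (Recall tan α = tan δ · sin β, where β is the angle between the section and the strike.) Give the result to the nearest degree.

31°

Angle between strike (080°) and section (240°): β = 20°.
tan α = tan 60° × sin 20° = 1.7321 × 0.3420 = 0.5924
α = arctan(0.5924) = 30.64°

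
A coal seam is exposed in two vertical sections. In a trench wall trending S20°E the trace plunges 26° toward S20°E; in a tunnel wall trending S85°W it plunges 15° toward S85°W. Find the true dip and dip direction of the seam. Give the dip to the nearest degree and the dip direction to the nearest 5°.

Represent each trace as a vector plunging at its apparent dip toward its trend (east-north-up frame): v₁ = (0.307, -0.845, -0.438), v₂ = (-0.962, -0.084, -0.259).
The plane normal is n = v₁ × v₂ ∝ (-0.182, -0.501, 0.839).
True dip = arccos(n_z / |n|) = arccos(0.8438) = 32.5°.
Dip direction = azimuth of (n_x, n_y) = atan2(-0.182, -0.501) = 200°.

true dip 32°, dip direction 200°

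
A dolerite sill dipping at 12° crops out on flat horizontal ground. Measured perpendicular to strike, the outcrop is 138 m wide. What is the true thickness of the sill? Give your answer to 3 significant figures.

28.7 m

True thickness t = w · sin(dip) = 138 × sin 12°
t = 138 × 0.2079 = 28.692 m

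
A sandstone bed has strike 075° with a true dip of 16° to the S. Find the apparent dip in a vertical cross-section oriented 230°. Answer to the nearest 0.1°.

The strike is 075° and the section trends 230°; the acute angle between them is β = 25°.
tan(apparent dip) = tan 16° · sin 25° = 0.1212
α = arctan(0.1212) = 6.91°

6.9°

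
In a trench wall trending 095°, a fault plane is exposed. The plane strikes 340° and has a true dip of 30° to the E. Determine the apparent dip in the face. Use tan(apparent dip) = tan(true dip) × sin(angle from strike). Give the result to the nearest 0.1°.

The strike is 340° and the section trends 095°; the acute angle between them is β = 65°.
tan α = tan 30° × sin 65° = 0.5774 × 0.9063 = 0.5233
apparent dip = arctan 0.5233 = 27.62°

27.6°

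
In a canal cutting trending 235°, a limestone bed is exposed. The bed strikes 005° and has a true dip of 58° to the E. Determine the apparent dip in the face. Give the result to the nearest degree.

Angle between strike (005°) and section (235°): β = 50°.
tan α = tan 58° × sin 50° = 1.6003 × 0.7660 = 1.2259
α = arctan(1.2259) = 50.80°

51°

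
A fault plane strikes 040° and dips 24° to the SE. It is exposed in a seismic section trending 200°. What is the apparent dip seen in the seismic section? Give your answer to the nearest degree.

9°

Angle between strike (040°) and section (200°): β = 20°.
tan α = tan 24° × sin 20° = 0.4452 × 0.3420 = 0.1523
α = arctan(0.1523) = 8.66°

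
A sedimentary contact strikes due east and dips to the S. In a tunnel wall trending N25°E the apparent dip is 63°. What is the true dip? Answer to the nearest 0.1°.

The section is 65° from the strike.
tan δ = tan α / sin β = tan 63° / sin 65° = 1.9626 / 0.9063 = 2.1655
δ = arctan(2.1655) = 65.21°

65.2°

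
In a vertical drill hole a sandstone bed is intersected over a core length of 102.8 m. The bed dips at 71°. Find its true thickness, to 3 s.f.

True thickness t = h · cos(dip) = 102.8 × cos 71°
t = 102.8 × 0.3256 = 33.468 m

33.5 m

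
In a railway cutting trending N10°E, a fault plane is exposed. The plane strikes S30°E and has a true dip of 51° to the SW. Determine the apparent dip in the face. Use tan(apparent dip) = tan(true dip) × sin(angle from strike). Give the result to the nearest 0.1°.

38.4°

Angle between strike (S30°E) and section (N10°E): β = 40°.
tan(apparent dip) = tan 51° · sin 40° = 0.7938
apparent dip = arctan 0.7938 = 38.44°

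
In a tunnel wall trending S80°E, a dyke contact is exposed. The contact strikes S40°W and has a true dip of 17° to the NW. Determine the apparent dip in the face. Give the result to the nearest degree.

The section lies 60° from the strike.
tan(apparent dip) = tan 17° · sin 60° = 0.2648
apparent dip = arctan 0.2648 = 14.83°

15°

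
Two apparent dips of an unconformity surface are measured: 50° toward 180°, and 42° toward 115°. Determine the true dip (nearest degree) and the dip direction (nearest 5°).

true dip 52°, dip direction 160°

Each apparent-dip line lies in the plane. As unit vectors (x east, y north, z up), v₁ plunges 50°→180° and v₂ plunges 42°→115°.
Cross product v₁ × v₂ gives the pole to the plane: n ∝ (0.190, -0.516, 0.433).
Dip δ = arctan(|n_h|/n_z) = arctan(0.550/0.433) = 51.8°.
The horizontal component of n points toward azimuth atan2(n_x, n_y) = 160°, the dip direction.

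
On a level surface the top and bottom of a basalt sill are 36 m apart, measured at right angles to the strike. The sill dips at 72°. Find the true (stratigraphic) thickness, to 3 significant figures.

34.2 m

True thickness t = w · sin(dip) = 36 × sin 72°
t = 36 × 0.9511 = 34.238 m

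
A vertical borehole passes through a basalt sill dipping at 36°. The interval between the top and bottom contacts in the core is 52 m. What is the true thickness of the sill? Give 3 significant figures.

42.1 m

True thickness t = h · cos(dip) = 52 × cos 36°
t = 52 × 0.8090 = 42.069 m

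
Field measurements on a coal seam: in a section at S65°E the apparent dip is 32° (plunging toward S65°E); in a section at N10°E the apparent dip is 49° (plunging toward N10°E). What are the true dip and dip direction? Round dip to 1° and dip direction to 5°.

true dip 56°, dip direction 050°

The two traces are lines in the plane: v₁ = (sin 115°·cos 32°, cos 115°·cos 32°, −sin 32°), v₂ = (sin 10°·cos 49°, cos 10°·cos 49°, −sin 49°).
n = v₁ × v₂ = (0.613, 0.520, 0.537) (taken with n_z > 0).
Dip δ = arctan(|n_h|/n_z) = arctan(0.804/0.537) = 56.2°.
Dip direction = atan2(0.613, 0.520) = 50° (azimuth of n's horizontal projection).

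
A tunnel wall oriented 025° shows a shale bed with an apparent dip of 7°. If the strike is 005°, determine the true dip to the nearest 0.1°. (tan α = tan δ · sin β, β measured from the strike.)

19.7°

The section is 20° from the strike.
tan δ = tan α / sin β = tan 7° / sin 20° = 0.1228 / 0.3420 = 0.3590
true dip = arctan 0.3590 = 19.75°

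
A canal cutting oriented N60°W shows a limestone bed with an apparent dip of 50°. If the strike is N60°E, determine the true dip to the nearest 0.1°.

54.0°

The section is 60° from the strike.
tan δ = tan α / sin β = tan 50° / sin 60° = 1.1918 / 0.8660 = 1.3761
δ = arctan(1.3761) = 53.99°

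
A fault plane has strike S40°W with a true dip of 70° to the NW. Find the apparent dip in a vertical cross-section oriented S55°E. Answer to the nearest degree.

The section lies 85° from the strike.
tan α = tan 70° × sin 85° = 2.7475 × 0.9962 = 2.7370
apparent dip = arctan 2.7370 = 69.93°

70°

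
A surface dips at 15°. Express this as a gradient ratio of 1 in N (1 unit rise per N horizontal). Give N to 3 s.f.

1 in 3.73

1 : N means tan θ = 1/N, so N = 1/tan 15° = 1/0.2679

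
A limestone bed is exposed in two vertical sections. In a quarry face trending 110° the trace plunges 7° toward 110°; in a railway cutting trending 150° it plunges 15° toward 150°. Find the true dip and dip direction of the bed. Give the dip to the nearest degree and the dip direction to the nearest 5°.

The two traces are lines in the plane: v₁ = (sin 110°·cos 7°, cos 110°·cos 7°, −sin 7°), v₂ = (sin 150°·cos 15°, cos 150°·cos 15°, −sin 15°).
n = v₁ × v₂ = (0.014, -0.183, 0.616) (taken with n_z > 0).
Dip δ = arctan(|n_h|/n_z) = arctan(0.183/0.616) = 16.5°.
The horizontal component of n points toward azimuth atan2(n_x, n_y) = 176°, the dip direction.

true dip 17°, dip direction 175°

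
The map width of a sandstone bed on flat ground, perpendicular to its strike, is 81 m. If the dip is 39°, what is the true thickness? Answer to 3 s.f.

51.0 m

True thickness t = w · sin(dip) = 81 × sin 39°
t = 81 × 0.6293 = 50.975 m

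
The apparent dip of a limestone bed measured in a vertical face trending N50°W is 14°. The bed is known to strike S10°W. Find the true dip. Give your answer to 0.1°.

16.1°

The section is 60° from the strike.
tan(true dip) = tan 14° / sin 60° = 0.2879
true dip = arctan 0.2879 = 16.06°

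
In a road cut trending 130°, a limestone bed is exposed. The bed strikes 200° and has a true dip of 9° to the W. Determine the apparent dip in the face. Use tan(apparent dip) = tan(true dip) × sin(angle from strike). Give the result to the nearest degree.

8°

The section lies 70° from the strike.
tan α = tan 9° × sin 70° = 0.1584 × 0.9397 = 0.1488
apparent dip = arctan 0.1488 = 8.47°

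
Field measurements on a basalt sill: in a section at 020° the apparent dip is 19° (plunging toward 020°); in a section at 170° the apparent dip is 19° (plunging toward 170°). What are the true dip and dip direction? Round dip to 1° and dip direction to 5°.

Represent each trace as a vector plunging at its apparent dip toward its trend (east-north-up frame): v₁ = (0.323, 0.888, -0.326), v₂ = (0.164, -0.931, -0.326).
The plane normal is n = v₁ × v₂ ∝ (0.592, -0.052, 0.447).
tan δ = √(n_x²+n_y²)/n_z = 0.595/0.447, so δ = 53.1°.
The horizontal component of n points toward azimuth atan2(n_x, n_y) = 95°, the dip direction.

true dip 53°, dip direction 095°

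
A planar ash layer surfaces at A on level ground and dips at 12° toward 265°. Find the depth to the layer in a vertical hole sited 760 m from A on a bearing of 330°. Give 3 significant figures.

68.3 m

The hole lies 65° from the dip direction, so the down-dip offset is 760 × cos 65° = 321.19 m.
Depth = down-dip offset × tan(dip) = 321.19 × tan 12° = 321.19 × 0.2126
Depth = 68.27 m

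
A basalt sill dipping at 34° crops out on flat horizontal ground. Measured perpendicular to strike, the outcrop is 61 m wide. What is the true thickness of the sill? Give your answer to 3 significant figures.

True thickness t = w · sin(dip) = 61 × sin 34°
t = 61 × 0.5592 = 34.111 m

34.1 m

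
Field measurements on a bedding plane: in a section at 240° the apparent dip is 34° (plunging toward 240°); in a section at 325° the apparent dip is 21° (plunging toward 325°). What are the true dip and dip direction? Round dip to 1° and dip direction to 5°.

true dip 37°, dip direction 265°

Each apparent-dip line lies in the plane. As unit vectors (x east, y north, z up), v₁ plunges 34°→240° and v₂ plunges 21°→325°.
n = v₁ × v₂ = (-0.576, -0.042, 0.771) (taken with n_z > 0).
True dip = arccos(n_z / |n|) = arccos(0.8003) = 36.8°.
Dip direction = azimuth of (n_x, n_y) = atan2(-0.576, -0.042) = 266°.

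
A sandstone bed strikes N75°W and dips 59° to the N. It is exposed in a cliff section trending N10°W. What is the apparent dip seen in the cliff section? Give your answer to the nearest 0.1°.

56.5°

The section lies 65° from the strike.
tan(apparent dip) = tan 59° · sin 65° = 1.5083
apparent dip = arctan 1.5083 = 56.46°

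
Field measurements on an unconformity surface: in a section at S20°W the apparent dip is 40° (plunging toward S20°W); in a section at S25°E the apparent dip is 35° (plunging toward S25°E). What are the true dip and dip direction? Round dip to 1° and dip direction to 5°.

true dip 40°, dip direction 190°

Represent each trace as a vector plunging at its apparent dip toward its trend (east-north-up frame): v₁ = (-0.262, -0.720, -0.643), v₂ = (0.346, -0.742, -0.574).
The plane normal is n = v₁ × v₂ ∝ (-0.064, -0.373, 0.444).
Dip δ = arctan(|n_h|/n_z) = arctan(0.378/0.444) = 40.5°.
Dip direction = azimuth of (n_x, n_y) = atan2(-0.064, -0.373) = 190°.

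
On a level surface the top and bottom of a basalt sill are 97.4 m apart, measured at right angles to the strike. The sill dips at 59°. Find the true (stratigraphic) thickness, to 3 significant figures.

83.5 m

True thickness t = w · sin(dip) = 97.4 × sin 59°
t = 97.4 × 0.8572 = 83.488 m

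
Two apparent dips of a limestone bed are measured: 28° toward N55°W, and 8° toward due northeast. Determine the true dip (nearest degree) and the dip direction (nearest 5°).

true dip 30°, dip direction 330°

The two traces are lines in the plane: v₁ = (sin 305°·cos 28°, cos 305°·cos 28°, −sin 28°), v₂ = (sin 45°·cos 8°, cos 45°·cos 8°, −sin 8°).
Cross product v₁ × v₂ gives the pole to the plane: n ∝ (-0.258, 0.429, 0.861).
True dip = arccos(n_z / |n|) = arccos(0.8643) = 30.2°.
Dip direction = azimuth of (n_x, n_y) = atan2(-0.258, 0.429) = 329°.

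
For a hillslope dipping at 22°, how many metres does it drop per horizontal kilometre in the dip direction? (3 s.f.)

drop per km = 1000 × tan 22° = 1000 × 0.4040

404 m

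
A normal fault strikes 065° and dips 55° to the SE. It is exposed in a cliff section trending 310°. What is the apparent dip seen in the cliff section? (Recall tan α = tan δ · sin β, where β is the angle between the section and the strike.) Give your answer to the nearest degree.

52°

The section lies 65° from the strike.
tan(apparent dip) = tan 55° · sin 65° = 1.2943
α = arctan(1.2943) = 52.31°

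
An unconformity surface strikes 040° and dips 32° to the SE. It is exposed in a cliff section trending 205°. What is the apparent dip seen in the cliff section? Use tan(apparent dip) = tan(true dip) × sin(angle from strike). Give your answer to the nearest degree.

The strike is 040° and the section trends 205°; the acute angle between them is β = 15°.
tan(apparent dip) = tan 32° · sin 15° = 0.1617
apparent dip = arctan 0.1617 = 9.19°

9°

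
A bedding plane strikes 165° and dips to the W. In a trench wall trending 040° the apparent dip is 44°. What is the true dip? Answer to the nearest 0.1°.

The section is 55° from the strike.
tan δ = tan α / sin β = tan 44° / sin 55° = 0.9657 / 0.8192 = 1.1789
δ = arctan(1.1789) = 49.69°

49.7°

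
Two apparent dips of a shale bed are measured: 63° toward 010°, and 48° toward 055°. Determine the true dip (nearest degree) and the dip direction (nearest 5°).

true dip 63°, dip direction 000°

Each apparent-dip line lies in the plane. As unit vectors (x east, y north, z up), v₁ plunges 63°→010° and v₂ plunges 48°→055°.
Cross product v₁ × v₂ gives the pole to the plane: n ∝ (-0.010, 0.430, 0.215).
Dip δ = arctan(|n_h|/n_z) = arctan(0.430/0.215) = 63.5°.
Dip direction = azimuth of (n_x, n_y) = atan2(-0.010, 0.430) = 359°.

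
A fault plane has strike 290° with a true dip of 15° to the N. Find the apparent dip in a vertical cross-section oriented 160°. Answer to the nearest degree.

The strike is 290° and the section trends 160°; the acute angle between them is β = 50°.
tan α = tan 15° × sin 50° = 0.2679 × 0.7660 = 0.2053
α = arctan(0.2053) = 11.60°

12°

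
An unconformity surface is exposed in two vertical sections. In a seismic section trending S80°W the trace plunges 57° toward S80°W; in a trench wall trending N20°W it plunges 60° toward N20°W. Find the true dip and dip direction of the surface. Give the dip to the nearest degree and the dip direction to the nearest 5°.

true dip 65°, dip direction 305°

The two traces are lines in the plane: v₁ = (sin 260°·cos 57°, cos 260°·cos 57°, −sin 57°), v₂ = (sin 340°·cos 60°, cos 340°·cos 60°, −sin 60°).
Cross product v₁ × v₂ gives the pole to the plane: n ∝ (-0.476, 0.321, 0.268).
True dip = arccos(n_z / |n|) = arccos(0.4232) = 65.0°.
The horizontal component of n points toward azimuth atan2(n_x, n_y) = 304°, the dip direction.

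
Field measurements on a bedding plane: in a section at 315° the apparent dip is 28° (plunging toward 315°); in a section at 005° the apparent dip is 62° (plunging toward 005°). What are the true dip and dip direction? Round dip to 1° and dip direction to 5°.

Each apparent-dip line lies in the plane. As unit vectors (x east, y north, z up), v₁ plunges 28°→315° and v₂ plunges 62°→005°.
n = v₁ × v₂ = (0.332, 0.570, 0.318) (taken with n_z > 0).
tan δ = √(n_x²+n_y²)/n_z = 0.660/0.318, so δ = 64.3°.
Dip direction = atan2(0.332, 0.570) = 30° (azimuth of n's horizontal projection).

true dip 64°, dip direction 030°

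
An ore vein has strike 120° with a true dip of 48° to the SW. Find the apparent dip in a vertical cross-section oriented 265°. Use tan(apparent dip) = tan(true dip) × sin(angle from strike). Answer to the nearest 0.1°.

Angle between strike (120°) and section (265°): β = 35°.
tan(apparent dip) = tan 48° · sin 35° = 0.6370
apparent dip = arctan 0.6370 = 32.50°

32.5°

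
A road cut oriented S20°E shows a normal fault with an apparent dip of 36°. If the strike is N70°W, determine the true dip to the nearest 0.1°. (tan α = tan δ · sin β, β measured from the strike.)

43.5°

β = acute angle between strike N70°W and section S20°E = 50°.
tan δ = tan α / sin β = tan 36° / sin 50° = 0.7265 / 0.7660 = 0.9484
true dip = arctan 0.9484 = 43.48°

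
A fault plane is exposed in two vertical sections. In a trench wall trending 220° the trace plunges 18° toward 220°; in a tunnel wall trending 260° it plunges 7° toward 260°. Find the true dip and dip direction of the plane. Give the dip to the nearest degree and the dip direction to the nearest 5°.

The two traces are lines in the plane: v₁ = (sin 220°·cos 18°, cos 220°·cos 18°, −sin 18°), v₂ = (sin 260°·cos 7°, cos 260°·cos 7°, −sin 7°).
The plane normal is n = v₁ × v₂ ∝ (-0.036, -0.228, 0.607).
tan δ = √(n_x²+n_y²)/n_z = 0.230/0.607, so δ = 20.8°.
The horizontal component of n points toward azimuth atan2(n_x, n_y) = 189°, the dip direction.

true dip 21°, dip direction 190°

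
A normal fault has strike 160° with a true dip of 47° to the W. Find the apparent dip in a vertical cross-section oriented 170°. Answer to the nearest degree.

11°

The section lies 10° from the strike.
tan α = tan 47° × sin 10° = 1.0724 × 0.1736 = 0.1862
α = arctan(0.1862) = 10.55°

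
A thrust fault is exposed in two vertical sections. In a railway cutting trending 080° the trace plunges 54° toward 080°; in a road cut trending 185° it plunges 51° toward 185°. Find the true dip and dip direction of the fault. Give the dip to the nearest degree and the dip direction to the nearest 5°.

Each apparent-dip line lies in the plane. As unit vectors (x east, y north, z up), v₁ plunges 54°→080° and v₂ plunges 51°→185°.
Cross product v₁ × v₂ gives the pole to the plane: n ∝ (0.587, -0.494, 0.357).
Dip δ = arctan(|n_h|/n_z) = arctan(0.767/0.357) = 65.0°.
The horizontal component of n points toward azimuth atan2(n_x, n_y) = 130°, the dip direction.

true dip 65°, dip direction 130°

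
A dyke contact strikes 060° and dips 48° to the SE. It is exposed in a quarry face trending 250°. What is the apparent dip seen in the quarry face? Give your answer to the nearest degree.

11°

The section lies 10° from the strike.
tan(apparent dip) = tan 48° · sin 10° = 0.1929
apparent dip = arctan 0.1929 = 10.92°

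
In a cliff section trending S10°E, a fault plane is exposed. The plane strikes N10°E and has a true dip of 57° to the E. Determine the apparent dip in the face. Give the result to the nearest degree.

28°

Angle between strike (N10°E) and section (S10°E): β = 20°.
tan(apparent dip) = tan 57° · sin 20° = 0.5267
apparent dip = arctan 0.5267 = 27.77°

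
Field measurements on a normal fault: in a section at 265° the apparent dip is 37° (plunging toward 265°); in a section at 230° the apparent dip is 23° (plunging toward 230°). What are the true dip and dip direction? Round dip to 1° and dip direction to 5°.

true dip 40°, dip direction 290°

The two traces are lines in the plane: v₁ = (sin 265°·cos 37°, cos 265°·cos 37°, −sin 37°), v₂ = (sin 230°·cos 23°, cos 230°·cos 23°, −sin 23°).
n = v₁ × v₂ = (-0.329, 0.114, 0.422) (taken with n_z > 0).
Dip δ = arctan(|n_h|/n_z) = arctan(0.348/0.422) = 39.5°.
The horizontal component of n points toward azimuth atan2(n_x, n_y) = 289°, the dip direction.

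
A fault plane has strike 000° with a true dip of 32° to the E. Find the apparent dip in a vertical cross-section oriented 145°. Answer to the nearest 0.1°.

19.7°

The section lies 35° from the strike.
tan(apparent dip) = tan 32° · sin 35° = 0.3584
apparent dip = arctan 0.3584 = 19.72°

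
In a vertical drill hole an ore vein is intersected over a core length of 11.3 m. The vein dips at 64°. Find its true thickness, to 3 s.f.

4.95 m

True thickness t = h · cos(dip) = 11.3 × cos 64°
t = 11.3 × 0.4384 = 4.954 m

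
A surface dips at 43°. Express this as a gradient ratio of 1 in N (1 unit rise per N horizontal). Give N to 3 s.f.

1 : N means tan θ = 1/N, so N = 1/tan 43° = 1/0.9325

1 in 1.07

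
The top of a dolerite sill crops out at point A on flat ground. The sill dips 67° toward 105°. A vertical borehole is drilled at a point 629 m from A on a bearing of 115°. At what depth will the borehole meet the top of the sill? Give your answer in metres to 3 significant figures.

1460 m

The hole lies 10° from the dip direction, so the down-dip offset is 629 × cos 10° = 619.44 m.
Depth = down-dip offset × tan(dip) = 619.44 × tan 67° = 619.44 × 2.3559
Depth = 1459.32 m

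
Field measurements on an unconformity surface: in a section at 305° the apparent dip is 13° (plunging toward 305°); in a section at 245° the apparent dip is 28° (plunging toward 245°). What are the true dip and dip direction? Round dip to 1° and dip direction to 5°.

true dip 28°, dip direction 240°

The two traces are lines in the plane: v₁ = (sin 305°·cos 13°, cos 305°·cos 13°, −sin 13°), v₂ = (sin 245°·cos 28°, cos 245°·cos 28°, −sin 28°).
n = v₁ × v₂ = (-0.346, -0.195, 0.745) (taken with n_z > 0).
True dip = arccos(n_z / |n|) = arccos(0.8824) = 28.1°.
Dip direction = atan2(-0.346, -0.195) = 241° (azimuth of n's horizontal projection).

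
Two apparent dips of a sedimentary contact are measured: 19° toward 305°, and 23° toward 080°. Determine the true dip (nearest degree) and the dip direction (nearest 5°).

true dip 45°, dip direction 015°

The two traces are lines in the plane: v₁ = (sin 305°·cos 19°, cos 305°·cos 19°, −sin 19°), v₂ = (sin 80°·cos 23°, cos 80°·cos 23°, −sin 23°).
n = v₁ × v₂ = (0.160, 0.598, 0.615) (taken with n_z > 0).
True dip = arccos(n_z / |n|) = arccos(0.7052) = 45.2°.
The horizontal component of n points toward azimuth atan2(n_x, n_y) = 15°, the dip direction.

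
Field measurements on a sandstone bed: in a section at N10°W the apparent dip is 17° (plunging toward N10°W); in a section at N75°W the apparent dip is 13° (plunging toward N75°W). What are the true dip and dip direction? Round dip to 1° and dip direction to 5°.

The two traces are lines in the plane: v₁ = (sin 350°·cos 17°, cos 350°·cos 17°, −sin 17°), v₂ = (sin 285°·cos 13°, cos 285°·cos 13°, −sin 13°).
n = v₁ × v₂ = (-0.138, 0.238, 0.844) (taken with n_z > 0).
tan δ = √(n_x²+n_y²)/n_z = 0.275/0.844, so δ = 18.0°.
The horizontal component of n points toward azimuth atan2(n_x, n_y) = 330°, the dip direction.

true dip 18°, dip direction 330°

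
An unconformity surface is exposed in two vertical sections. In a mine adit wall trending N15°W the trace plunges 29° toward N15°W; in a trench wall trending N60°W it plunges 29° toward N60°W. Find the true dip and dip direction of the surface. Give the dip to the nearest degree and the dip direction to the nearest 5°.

The two traces are lines in the plane: v₁ = (sin 345°·cos 29°, cos 345°·cos 29°, −sin 29°), v₂ = (sin 300°·cos 29°, cos 300°·cos 29°, −sin 29°).
The plane normal is n = v₁ × v₂ ∝ (-0.198, 0.257, 0.541).
Dip δ = arctan(|n_h|/n_z) = arctan(0.325/0.541) = 31.0°.
The horizontal component of n points toward azimuth atan2(n_x, n_y) = 322°, the dip direction.

true dip 31°, dip direction 320°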